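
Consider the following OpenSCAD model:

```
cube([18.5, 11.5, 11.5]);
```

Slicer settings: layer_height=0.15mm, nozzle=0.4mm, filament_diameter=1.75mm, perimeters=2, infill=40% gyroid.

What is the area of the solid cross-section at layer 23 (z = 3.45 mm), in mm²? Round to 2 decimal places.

At z = 3.45 mm: the cube is present — its section is the full 18.5×11.5 rectangle (area 212.75 mm²). Overall, the cross-section is a single solid region. Net area = 212.75 mm².

212.75 mm²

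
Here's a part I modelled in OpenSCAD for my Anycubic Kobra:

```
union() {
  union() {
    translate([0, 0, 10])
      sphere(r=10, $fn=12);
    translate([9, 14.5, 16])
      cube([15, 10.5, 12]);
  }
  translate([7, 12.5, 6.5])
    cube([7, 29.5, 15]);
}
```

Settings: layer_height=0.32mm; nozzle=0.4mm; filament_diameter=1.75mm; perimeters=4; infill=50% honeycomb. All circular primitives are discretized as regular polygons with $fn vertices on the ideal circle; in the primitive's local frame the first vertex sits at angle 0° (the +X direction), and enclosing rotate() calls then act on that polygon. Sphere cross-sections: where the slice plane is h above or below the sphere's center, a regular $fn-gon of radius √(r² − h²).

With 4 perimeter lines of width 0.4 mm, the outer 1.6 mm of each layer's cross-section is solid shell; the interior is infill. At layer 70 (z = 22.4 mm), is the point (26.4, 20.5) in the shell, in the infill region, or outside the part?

At z = 22.4 mm: the sphere is not intersected at this z (|z−center|=12.400 > r=10); the cube at (9, 14.5) (footprint 15×10.5) is included at this height; Taking the union: only the 15×10.5 cube at (9, 14.5) is present, so the union is just that shape — 1 connected region; the cube at (7, 12.5) is absent (z outside [6.5, 21.5]); Taking the union: only the result so far is present, so the union is just that shape — 1 connected region. Overall, the cross-section is a single solid region. The nearest boundary edge runs (24.00, 14.50)→(24.00, 25.00); distance from the point to it = 2.40 mm. The point is not inside any of the regions above, so it lies outside the cross-section (2.40 mm from the nearest boundary).

outside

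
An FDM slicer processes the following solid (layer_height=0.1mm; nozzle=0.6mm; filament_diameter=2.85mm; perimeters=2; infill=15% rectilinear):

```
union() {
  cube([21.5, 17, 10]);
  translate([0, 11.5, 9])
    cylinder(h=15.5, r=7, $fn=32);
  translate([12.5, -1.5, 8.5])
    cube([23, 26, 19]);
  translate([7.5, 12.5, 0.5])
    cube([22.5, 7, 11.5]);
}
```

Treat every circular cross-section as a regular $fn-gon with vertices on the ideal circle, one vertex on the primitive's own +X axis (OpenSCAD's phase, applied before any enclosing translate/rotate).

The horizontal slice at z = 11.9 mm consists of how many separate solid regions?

2

At z = 11.9 mm: the cube is absent (z outside [0, 10]); the cylinder at (0, 11.5): section is a regular 32-gon, circumradius r=7; the 23×26 cube at (12.5, -1.5) contributes its full rectangle; the 22.5×7 cube at (7.5, 12.5) contributes its full rectangle; Taking the union: the regions partially overlap (shared area 122.50 mm²), so overlapping operands fuse into one piece — 2 connected regions. The result has 2 disconnected regions.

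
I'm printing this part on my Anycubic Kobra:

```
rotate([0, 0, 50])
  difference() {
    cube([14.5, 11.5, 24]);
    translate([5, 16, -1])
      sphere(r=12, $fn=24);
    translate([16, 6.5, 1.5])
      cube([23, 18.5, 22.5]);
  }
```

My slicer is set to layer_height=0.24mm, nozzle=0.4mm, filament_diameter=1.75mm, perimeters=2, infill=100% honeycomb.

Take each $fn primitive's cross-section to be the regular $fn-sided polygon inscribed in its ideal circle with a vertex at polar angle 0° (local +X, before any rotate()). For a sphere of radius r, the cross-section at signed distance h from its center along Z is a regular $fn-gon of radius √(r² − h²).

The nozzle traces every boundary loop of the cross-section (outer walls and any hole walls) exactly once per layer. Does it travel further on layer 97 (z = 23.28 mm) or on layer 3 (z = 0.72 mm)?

layer 97 (z = 23.28 mm)

Layer 97 (z = 23.28): the cube is present — its section is the full 14.5×11.5 rectangle (perimeter 52.00 mm); the sphere at (5, 16) is absent (|z−center|=24.280 > r=12); the cube at (16, 6.5) (footprint 23×18.5) is included at this height (perimeter 83.00 mm); Subtracting the remaining from the first: starting from the 14.5×11.5 cube, the 23×18.5 cube at (16, 6.5) misses the remaining region (no effect) — boundary = 52.00 mm; (rotated 50° about Z; rotation is an isometry so areas/perimeters/island counts are preserved). So its perimeter = 52.00 mm. Layer 3 (z = 0.72): the cube is present — its section is the full 14.5×11.5 rectangle (perimeter 52.00 mm); the sphere at (5, 16): section is a regular 24-gon, circumradius = √(r²−h²) = √(12²−1.72²) = 11.876 (perimeter = 2·24·11.876·sin(180°/24) = 74.41 mm); the cube at (16, 6.5) does not reach this height (z outside [1.5, 24]); Taking the first minus the rest: starting from the 14.5×11.5 cube, the r=12 sphere at (5, 16) partially overlaps it — only the 90.44 mm² overlap (of its 438.05 mm²) is removed, clipping the outline — boundary = 45.16 mm; (whole slice rotated 50° about Z — lengths, areas and connectivity unchanged). So its perimeter = 45.16 mm. Layer 97 is larger (52.00 vs 45.16 mm).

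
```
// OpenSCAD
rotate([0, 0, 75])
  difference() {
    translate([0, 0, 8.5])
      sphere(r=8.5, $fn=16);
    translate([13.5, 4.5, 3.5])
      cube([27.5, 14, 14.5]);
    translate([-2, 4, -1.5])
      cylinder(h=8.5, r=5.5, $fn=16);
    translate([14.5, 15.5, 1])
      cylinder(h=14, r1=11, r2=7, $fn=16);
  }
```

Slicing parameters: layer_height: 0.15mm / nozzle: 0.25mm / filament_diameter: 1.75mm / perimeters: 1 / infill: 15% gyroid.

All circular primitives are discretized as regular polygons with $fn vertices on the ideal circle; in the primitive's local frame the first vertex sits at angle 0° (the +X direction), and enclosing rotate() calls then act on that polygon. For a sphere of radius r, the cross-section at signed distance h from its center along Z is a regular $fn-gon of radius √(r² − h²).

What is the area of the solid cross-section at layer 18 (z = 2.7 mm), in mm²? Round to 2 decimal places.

63.88 mm²

At z = 2.7 mm: the r=8.5 sphere contributes a regular 16-gon of circumradius √(8.5²−5.8²) = 6.214 (area = (16/2)·6.214²·sin(360°/16) = 118.20 mm²); the cube at (13.5, 4.5) does not reach this height (z outside [3.5, 18]); the r=5.5 cylinder at (-2, 4) gives a regular 16-gon of circumradius 5.5 (constant along its height) (area = (16/2)·5.500²·sin(360°/16) = 92.61 mm²); the cone at (14.5, 15.5): at t=0.121 of its height the radius interpolates to r₁+(r₂−r₁)t = 10.514, giving a regular 16-gon of that circumradius (area = (16/2)·10.514²·sin(360°/16) = 338.45 mm²); After the difference (first − rest): starting from the r=8.5 sphere (118.20 mm²), the r=5.5 cylinder at (-2, 4) partially overlaps it — only the 54.32 mm² overlap (of its 92.61 mm²) is removed, clipping the outline; the cone at (14.5, 15.5) misses the remaining region (no effect) — area = 63.88 mm²; (whole slice rotated 75° about Z — lengths, areas and connectivity unchanged). Overall, the cross-section is a single solid region. Net area = 63.88 mm².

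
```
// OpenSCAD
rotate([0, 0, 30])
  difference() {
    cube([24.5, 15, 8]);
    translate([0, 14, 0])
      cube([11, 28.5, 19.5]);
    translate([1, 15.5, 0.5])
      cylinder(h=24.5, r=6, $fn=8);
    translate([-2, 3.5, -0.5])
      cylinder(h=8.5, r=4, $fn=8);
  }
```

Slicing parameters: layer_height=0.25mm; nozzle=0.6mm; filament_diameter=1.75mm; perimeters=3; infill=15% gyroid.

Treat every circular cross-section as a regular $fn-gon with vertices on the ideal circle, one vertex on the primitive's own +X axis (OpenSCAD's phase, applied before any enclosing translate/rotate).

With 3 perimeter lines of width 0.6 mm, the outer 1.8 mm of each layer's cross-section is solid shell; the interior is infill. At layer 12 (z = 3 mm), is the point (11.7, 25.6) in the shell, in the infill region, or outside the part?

outside

At z = 3 mm: the cube is present — its section is the full 24.5×15 rectangle; the cube at (0, 14) (footprint 11×28.5) is included at this height; the cylinder at (1, 15.5): section is a regular 8-gon, circumradius r=6; the cylinder at (-2, 3.5): section is a regular 8-gon, circumradius r=4; Taking the first minus the rest: starting from the 24.5×15 cube, the 11×28.5 cube at (0, 14) partially overlaps it — only the 11.00 mm² overlap (of its 313.50 mm²) is removed, clipping the outline; the r=6 cylinder at (1, 15.5) partially overlaps it — only the 21.21 mm² overlap (of its 101.82 mm²) is removed, clipping the outline; the r=4 cylinder at (-2, 3.5) partially overlaps it — only the 8.28 mm² overlap (of its 45.25 mm²) is removed, clipping the outline — 1 connected region; (rotated 30° about Z; rotation is an isometry so areas/perimeters/island counts are preserved). Overall, the cross-section is a single solid region. Undo the 30° rotation: the query point maps to (22.932, 16.320) in the un-rotated model frame. The nearest boundary edge runs (11.00, 15.00)→(24.50, 15.00); distance from the point to it = 1.32 mm. The point is not inside any of the regions above, so it lies outside the cross-section (1.32 mm from the nearest boundary).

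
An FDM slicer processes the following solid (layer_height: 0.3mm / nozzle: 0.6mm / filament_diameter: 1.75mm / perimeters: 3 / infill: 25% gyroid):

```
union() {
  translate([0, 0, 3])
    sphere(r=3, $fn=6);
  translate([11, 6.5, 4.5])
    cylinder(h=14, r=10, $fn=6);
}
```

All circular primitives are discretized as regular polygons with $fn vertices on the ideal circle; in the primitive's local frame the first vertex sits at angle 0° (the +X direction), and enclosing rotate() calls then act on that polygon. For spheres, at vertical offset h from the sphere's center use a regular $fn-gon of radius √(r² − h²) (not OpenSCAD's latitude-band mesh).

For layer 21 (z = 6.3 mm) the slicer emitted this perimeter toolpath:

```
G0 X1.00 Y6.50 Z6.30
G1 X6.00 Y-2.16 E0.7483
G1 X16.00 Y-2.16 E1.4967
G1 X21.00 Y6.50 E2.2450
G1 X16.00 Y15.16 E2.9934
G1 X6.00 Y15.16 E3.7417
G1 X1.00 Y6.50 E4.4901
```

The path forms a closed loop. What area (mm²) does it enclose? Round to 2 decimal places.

259.80 mm²

Apply the shoelace formula to the sequence of (X, Y) vertices; enclosed area = 259.80 mm².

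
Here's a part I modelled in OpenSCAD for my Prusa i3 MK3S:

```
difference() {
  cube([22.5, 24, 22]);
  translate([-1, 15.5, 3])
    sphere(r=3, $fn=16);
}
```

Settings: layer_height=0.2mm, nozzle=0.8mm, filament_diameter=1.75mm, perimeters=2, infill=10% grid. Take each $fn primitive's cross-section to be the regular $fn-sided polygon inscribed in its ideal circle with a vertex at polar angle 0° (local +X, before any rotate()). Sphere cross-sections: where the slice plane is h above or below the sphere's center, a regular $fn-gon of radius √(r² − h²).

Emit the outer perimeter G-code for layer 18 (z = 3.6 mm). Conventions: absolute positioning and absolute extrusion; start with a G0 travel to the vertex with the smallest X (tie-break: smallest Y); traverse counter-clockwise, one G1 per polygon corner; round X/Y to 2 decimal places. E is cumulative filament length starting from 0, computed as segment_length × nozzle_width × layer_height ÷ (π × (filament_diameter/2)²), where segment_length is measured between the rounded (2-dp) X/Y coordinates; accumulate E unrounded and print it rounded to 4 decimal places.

At z = 3.6 mm: the cube (footprint 22.5×24) is included at this height; the r=3 sphere at (-1, 15.5) slices to a regular 16-gon of circumradius 2.939 (√(r²−h²) with h=0.6 from center); Taking the first minus the rest: starting from the 22.5×24 cube, the r=3 sphere at (-1, 15.5) partially overlaps it — only the 7.55 mm² overlap (of its 26.45 mm²) is removed, clipping the outline — 1 connected region. The outline is a single polygon with 13 vertices. Extrusion per mm of travel: 0.8 × 0.2 / (π × 0.875²) = 0.066520. Accumulating E over each segment gives final E = 6.2969.

G0 X0.00 Y0.00 Z3.60
G1 X22.50 Y0.00 E1.4967
G1 X22.50 Y24.00 E3.0932
G1 X0.00 Y24.00 E4.5899
G1 X0.00 Y18.24 E4.9731
G1 X0.12 Y18.22 E4.9811
G1 X1.08 Y17.58 E5.0579
G1 X1.72 Y16.62 E5.1346
G1 X1.94 Y15.50 E5.2106
G1 X1.72 Y14.38 E5.2865
G1 X1.08 Y13.42 E5.3632
G1 X0.12 Y12.78 E5.4400
G1 X0.00 Y12.76 E5.4481
G1 X0.00 Y0.00 E6.2969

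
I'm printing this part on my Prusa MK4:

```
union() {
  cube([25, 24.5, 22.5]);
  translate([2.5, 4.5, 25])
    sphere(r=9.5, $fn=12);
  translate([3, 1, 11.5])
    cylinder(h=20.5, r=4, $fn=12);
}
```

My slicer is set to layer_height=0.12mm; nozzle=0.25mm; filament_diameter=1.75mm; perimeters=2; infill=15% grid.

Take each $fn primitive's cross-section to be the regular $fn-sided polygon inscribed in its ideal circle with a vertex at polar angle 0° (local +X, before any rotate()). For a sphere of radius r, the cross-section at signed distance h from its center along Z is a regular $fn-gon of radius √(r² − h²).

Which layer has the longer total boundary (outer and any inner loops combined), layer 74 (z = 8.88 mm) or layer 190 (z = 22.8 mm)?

layer 74 (z = 8.88 mm)

Layer 74 (z = 8.88): the cube is present — its section is the full 25×24.5 rectangle (perimeter 99.00 mm); the sphere at (2.5, 4.5) is absent (|z−center|=16.120 > r=9.5); the cylinder at (3, 1) does not reach this height (z outside [11.5, 32]); Combining (union): only the 25×24.5 cube is present, so the union is just that shape — boundary = 99.00 mm. So its perimeter = 99.00 mm. Layer 190 (z = 22.8): the cube is absent (z outside [0, 22.5]); the r=9.5 sphere at (2.5, 4.5) contributes a regular 12-gon of circumradius √(9.5²−2.2²) = 9.242 (perimeter = 2·12·9.242·sin(180°/12) = 57.41 mm); the cylinder at (3, 1): section is a regular 12-gon, circumradius r=4 (perimeter = 2·12·4.000·sin(180°/12) = 24.85 mm); Merging all regions: the r=4 cylinder at (3, 1) lies entirely inside the r=9.5 sphere at (2.5, 4.5), so the union is just the r=9.5 sphere at (2.5, 4.5) — boundary = 57.41 mm. So its perimeter = 57.41 mm. Layer 74 is larger (99.00 vs 57.41 mm).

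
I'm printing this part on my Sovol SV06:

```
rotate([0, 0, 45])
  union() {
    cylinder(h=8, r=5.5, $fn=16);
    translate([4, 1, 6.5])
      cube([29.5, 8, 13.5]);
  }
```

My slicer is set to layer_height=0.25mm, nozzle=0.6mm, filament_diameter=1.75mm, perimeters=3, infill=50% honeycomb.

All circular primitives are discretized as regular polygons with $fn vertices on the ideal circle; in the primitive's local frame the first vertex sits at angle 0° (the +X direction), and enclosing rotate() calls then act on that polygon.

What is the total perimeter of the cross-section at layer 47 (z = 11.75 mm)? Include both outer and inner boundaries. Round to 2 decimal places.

75.00 mm

At z = 11.75 mm: the cylinder is absent (z outside [0, 8]); the 29.5×8 cube at (4, 1) contributes its full rectangle (perimeter 75.00 mm); Taking the union: only the 29.5×8 cube at (4, 1) is present, so the union is just that shape — boundary = 75.00 mm; (whole slice rotated 45° about Z — lengths, areas and connectivity unchanged). Overall, the cross-section is a single solid region. Total boundary length (outer) = 75.00 mm.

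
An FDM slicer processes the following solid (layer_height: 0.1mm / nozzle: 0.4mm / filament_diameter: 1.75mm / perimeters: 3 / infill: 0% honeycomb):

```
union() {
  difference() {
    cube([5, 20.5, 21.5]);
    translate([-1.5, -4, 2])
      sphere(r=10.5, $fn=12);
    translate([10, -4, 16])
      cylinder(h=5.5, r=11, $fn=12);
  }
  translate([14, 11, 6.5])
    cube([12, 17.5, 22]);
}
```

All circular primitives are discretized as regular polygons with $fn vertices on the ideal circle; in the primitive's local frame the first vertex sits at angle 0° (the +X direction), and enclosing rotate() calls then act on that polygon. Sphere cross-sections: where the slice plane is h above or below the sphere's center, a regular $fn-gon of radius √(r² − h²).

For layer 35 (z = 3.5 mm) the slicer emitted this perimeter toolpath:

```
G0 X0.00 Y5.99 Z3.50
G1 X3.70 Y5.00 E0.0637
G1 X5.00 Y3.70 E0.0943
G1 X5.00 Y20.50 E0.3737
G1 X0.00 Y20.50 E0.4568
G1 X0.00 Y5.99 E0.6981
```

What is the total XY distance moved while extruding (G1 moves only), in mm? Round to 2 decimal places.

41.98 mm

Sum the Euclidean lengths of each G1 segment: total = 41.98 mm.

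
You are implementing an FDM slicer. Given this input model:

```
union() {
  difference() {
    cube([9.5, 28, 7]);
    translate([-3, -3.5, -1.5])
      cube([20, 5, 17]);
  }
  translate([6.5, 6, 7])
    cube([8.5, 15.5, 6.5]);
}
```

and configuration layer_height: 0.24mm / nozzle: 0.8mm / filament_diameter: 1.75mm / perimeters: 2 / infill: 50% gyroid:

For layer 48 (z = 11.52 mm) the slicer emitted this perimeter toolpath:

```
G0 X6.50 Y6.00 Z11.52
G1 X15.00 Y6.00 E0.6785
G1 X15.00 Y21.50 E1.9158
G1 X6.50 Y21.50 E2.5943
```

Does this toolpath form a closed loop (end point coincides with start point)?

no

Start point (G0): (6.50, 6.00). End point (last G1): the path does not return to the start — open.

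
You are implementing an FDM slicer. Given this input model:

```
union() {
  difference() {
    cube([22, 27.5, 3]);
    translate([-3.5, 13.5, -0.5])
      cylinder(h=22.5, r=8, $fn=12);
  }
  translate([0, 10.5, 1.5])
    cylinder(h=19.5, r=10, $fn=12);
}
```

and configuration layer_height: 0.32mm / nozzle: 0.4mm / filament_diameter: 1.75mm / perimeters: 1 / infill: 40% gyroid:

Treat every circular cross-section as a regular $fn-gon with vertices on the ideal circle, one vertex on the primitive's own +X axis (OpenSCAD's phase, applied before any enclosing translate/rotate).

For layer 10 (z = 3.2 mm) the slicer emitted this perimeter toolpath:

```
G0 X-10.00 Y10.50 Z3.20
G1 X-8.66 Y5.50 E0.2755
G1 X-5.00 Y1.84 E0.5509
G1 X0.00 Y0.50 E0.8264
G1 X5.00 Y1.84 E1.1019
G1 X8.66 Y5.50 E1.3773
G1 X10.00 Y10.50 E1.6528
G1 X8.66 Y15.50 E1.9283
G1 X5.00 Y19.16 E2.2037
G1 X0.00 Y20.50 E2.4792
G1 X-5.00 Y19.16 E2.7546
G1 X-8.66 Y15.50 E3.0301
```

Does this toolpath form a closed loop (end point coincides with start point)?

no

Start point (G0): (-10.00, 10.50). End point (last G1): the path does not return to the start — open.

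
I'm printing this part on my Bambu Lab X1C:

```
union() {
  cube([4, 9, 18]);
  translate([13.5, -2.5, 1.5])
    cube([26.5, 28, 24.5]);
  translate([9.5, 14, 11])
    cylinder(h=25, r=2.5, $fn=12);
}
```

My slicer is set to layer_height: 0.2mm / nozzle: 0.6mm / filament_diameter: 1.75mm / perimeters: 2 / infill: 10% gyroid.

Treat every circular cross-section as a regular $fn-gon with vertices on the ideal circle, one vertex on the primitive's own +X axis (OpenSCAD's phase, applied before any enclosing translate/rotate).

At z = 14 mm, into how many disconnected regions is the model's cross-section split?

At z = 14 mm: the 4×9 cube contributes its full rectangle; the cube at (13.5, -2.5) (footprint 26.5×28) is included at this height; the r=2.5 cylinder at (9.5, 14) contributes a regular 12-gon of circumradius 2.5; Taking the union: the 3 present regions are separate (no shared area or edge), so areas and boundary lengths simply add and each stays a separate island — 3 connected regions. The result has 3 disconnected regions.

3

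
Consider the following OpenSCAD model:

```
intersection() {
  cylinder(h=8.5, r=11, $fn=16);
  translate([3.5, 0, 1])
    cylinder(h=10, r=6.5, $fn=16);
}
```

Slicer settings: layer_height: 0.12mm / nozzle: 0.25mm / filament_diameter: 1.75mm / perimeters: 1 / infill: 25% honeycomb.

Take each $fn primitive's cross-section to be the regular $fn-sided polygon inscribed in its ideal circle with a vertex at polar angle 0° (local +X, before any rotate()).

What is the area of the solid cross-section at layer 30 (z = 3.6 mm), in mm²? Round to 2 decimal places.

129.35 mm²

At z = 3.6 mm: the r=11 cylinder gives a regular 16-gon of circumradius 11 (constant along its height) (area = (16/2)·11.000²·sin(360°/16) = 370.44 mm²); the r=6.5 cylinder at (3.5, 0) contributes a regular 16-gon of circumradius 6.5 (area = (16/2)·6.500²·sin(360°/16) = 129.35 mm²); Taking the intersection: the r=6.5 cylinder at (3.5, 0) lies inside the r=11 cylinder, so the common part is the r=6.5 cylinder at (3.5, 0) itself — area = 129.35 mm². Overall, the cross-section is a single solid region. Net area = 129.35 mm².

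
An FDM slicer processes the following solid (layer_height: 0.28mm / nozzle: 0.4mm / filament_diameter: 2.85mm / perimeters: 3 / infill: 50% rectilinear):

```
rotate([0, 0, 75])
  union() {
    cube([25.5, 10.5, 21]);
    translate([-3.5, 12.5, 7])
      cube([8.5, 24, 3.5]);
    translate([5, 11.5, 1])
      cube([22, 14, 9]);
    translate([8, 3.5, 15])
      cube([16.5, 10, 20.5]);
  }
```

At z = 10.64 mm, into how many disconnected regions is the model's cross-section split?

1

At z = 10.64 mm: the cube (footprint 25.5×10.5) is included at this height; the cube at (-3.5, 12.5) is absent (z outside [7, 10.5]); the cube at (5, 11.5) is not intersected at this z (z outside [1, 10]); the cube at (8, 3.5) is absent (z outside [15, 35.5]); Taking the union: only the 25.5×10.5 cube is present, so the union is just that shape — 1 connected region; (rotated 75° about Z; rotation is an isometry so areas/perimeters/island counts are preserved). The result has 1 disconnected region.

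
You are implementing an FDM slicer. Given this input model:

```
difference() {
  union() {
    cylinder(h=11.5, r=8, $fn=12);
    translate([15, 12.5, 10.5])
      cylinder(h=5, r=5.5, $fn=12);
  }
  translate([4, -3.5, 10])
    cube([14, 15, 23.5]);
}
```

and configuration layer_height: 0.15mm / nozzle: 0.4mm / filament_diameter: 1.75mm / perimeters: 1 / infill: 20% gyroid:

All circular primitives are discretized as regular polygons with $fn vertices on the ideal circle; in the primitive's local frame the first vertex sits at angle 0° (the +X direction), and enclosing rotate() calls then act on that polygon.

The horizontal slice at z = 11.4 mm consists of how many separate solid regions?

2

At z = 11.4 mm: the cylinder: section is a regular 12-gon, circumradius r=8; the r=5.5 cylinder at (15, 12.5) gives a regular 12-gon of circumradius 5.5 (constant along its height); Combining (union): the 2 present regions are separate (no shared area or edge), so areas and boundary lengths simply add and each stays a separate island — 2 connected regions; the cube at (4, -3.5) is present — its section is the full 14×15 rectangle; Subtracting the remaining from the first: starting from that combined region, the 14×15 cube at (4, -3.5) partially overlaps it — only the 60.10 mm² overlap (of its 210.00 mm²) is removed, clipping the outline — 2 connected regions. The result has 2 disconnected regions.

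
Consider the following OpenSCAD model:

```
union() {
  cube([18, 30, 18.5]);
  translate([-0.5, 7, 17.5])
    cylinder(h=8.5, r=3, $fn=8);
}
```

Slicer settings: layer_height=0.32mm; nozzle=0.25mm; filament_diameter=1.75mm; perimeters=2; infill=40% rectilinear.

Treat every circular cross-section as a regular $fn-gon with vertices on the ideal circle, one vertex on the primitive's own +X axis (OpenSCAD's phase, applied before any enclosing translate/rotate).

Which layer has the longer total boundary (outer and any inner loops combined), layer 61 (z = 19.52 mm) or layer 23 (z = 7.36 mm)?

layer 23 (z = 7.36 mm)

Layer 61 (z = 19.52): the cube is absent (z outside [0, 18.5]); the r=3 cylinder at (-0.5, 7) gives a regular 8-gon of circumradius 3 (constant along its height) (perimeter = 2·8·3.000·sin(180°/8) = 18.37 mm); Taking the union: only the r=3 cylinder at (-0.5, 7) is present, so the union is just that shape — boundary = 18.37 mm. So its perimeter = 18.37 mm. Layer 23 (z = 7.36): the cube (footprint 18×30) is included at this height (perimeter 96.00 mm); the cylinder at (-0.5, 7) does not reach this height (z outside [17.5, 26]); Merging all regions: only the 18×30 cube is present, so the union is just that shape — boundary = 96.00 mm. So its perimeter = 96.00 mm. Layer 23 is larger (96.00 vs 18.37 mm).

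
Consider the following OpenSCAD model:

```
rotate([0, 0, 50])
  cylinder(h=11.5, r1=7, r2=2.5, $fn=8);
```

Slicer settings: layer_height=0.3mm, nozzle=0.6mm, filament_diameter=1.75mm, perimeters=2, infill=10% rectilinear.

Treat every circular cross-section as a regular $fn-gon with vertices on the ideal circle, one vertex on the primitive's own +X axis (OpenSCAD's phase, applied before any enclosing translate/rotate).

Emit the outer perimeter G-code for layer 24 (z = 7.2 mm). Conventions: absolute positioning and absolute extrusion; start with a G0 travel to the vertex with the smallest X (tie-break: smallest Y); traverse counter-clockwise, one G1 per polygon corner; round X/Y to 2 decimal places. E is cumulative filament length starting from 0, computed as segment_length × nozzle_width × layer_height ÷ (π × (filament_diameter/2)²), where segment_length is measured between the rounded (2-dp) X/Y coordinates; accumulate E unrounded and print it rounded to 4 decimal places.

G0 X-4.17 Y-0.36 Z7.20
G1 X-2.69 Y-3.20 E0.2397
G1 X0.36 Y-4.17 E0.4792
G1 X3.20 Y-2.69 E0.7188
G1 X4.17 Y0.36 E0.9583
G1 X2.69 Y3.20 E1.1980
G1 X-0.36 Y4.17 E1.4375
G1 X-3.20 Y2.69 E1.6772
G1 X-4.17 Y-0.36 E1.9167

At z = 7.2 mm: the cone contributes a regular 8-gon of circumradius 4.183 (interpolated between r1=7 and r2=2.5 at t=0.626); (rotated 50° about Z; rotation is an isometry so areas/perimeters/island counts are preserved). The outline is a single polygon with 8 vertices. Extrusion per mm of travel: 0.6 × 0.3 / (π × 0.875²) = 0.074835. Accumulating E over each segment gives final E = 1.9167.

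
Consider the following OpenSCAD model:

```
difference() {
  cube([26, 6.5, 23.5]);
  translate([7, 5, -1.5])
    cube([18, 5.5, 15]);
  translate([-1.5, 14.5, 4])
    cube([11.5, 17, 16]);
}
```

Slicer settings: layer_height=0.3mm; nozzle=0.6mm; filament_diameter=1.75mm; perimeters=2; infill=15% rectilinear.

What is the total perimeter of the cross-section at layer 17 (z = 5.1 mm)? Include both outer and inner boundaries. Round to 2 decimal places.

68.00 mm

At z = 5.1 mm: the 26×6.5 cube contributes its full rectangle (perimeter 65.00 mm); the cube at (7, 5) is present — its section is the full 18×5.5 rectangle (perimeter 47.00 mm); the 11.5×17 cube at (-1.5, 14.5) contributes its full rectangle (perimeter 57.00 mm); Subtracting the remaining from the first: starting from the 26×6.5 cube, the 18×5.5 cube at (7, 5) partially overlaps it — only the 27.00 mm² overlap (of its 99.00 mm²) is removed, clipping the outline; the 11.5×17 cube at (-1.5, 14.5) misses the remaining region (no effect) — boundary = 68.00 mm. Overall, the cross-section is a single solid region. Total boundary length (outer) = 68.00 mm.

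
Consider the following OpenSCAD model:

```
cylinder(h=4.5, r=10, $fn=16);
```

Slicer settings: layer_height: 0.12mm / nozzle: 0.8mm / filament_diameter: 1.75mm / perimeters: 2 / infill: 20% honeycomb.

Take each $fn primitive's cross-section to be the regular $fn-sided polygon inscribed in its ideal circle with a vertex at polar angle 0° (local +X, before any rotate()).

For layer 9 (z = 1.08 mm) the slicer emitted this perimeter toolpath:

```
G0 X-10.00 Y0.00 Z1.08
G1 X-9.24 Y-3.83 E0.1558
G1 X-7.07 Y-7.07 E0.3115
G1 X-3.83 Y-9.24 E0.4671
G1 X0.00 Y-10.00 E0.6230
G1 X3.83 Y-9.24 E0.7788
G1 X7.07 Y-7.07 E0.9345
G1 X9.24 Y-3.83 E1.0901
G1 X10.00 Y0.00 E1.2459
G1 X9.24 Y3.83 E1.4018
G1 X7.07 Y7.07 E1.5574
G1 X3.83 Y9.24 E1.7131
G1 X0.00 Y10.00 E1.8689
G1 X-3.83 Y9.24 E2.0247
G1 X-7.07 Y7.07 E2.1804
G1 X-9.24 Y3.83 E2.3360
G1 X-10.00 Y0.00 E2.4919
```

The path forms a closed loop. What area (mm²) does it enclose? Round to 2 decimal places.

Apply the shoelace formula to the sequence of (X, Y) vertices; enclosed area = 306.19 mm².

306.19 mm²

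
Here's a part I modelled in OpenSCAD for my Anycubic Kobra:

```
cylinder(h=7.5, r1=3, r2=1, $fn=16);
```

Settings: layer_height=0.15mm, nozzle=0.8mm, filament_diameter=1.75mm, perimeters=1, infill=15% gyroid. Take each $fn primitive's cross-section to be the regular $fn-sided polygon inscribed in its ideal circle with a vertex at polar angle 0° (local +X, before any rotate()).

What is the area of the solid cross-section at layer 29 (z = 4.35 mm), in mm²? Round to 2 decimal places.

10.36 mm²

At z = 4.35 mm: the cone (r1=3→r2=1) has section circumradius 1.840 here — a regular 16-gon (area = (16/2)·1.840²·sin(360°/16) = 10.36 mm²). Overall, the cross-section is a single solid region. Net area = 10.36 mm².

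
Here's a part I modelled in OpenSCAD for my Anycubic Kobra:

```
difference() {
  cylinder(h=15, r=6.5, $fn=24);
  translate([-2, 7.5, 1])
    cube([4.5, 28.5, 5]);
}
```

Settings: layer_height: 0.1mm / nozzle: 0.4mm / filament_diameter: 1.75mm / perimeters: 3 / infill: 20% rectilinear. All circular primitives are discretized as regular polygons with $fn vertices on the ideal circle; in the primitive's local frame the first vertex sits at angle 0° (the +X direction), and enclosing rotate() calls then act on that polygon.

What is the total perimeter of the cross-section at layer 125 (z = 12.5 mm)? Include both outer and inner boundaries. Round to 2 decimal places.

40.72 mm

At z = 12.5 mm: the r=6.5 cylinder contributes a regular 24-gon of circumradius 6.5 (perimeter = 2·24·6.500·sin(180°/24) = 40.72 mm); the cube at (-2, 7.5) is absent (z outside [1, 6]); Taking the first minus the rest: none of the subtracted shapes is present at this height, so the r=6.5 cylinder is unchanged — boundary = 40.72 mm. Overall, the cross-section is a single solid region. Total boundary length (outer) = 40.72 mm.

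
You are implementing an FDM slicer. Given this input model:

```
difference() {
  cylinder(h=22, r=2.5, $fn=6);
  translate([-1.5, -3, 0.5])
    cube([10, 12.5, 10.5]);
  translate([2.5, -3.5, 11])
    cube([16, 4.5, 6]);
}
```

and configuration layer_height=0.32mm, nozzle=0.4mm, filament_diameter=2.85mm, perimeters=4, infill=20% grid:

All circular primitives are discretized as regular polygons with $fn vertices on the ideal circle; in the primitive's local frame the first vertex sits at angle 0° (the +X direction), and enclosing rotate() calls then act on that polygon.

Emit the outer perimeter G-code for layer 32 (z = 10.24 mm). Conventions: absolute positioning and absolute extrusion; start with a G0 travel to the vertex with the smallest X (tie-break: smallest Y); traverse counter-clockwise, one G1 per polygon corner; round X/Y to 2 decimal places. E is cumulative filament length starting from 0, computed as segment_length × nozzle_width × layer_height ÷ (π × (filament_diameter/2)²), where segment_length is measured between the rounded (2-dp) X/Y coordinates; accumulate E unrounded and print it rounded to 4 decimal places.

At z = 10.24 mm: the r=2.5 cylinder gives a regular 6-gon of circumradius 2.5 (constant along its height); the cube at (-1.5, -3) is present — its section is the full 10×12.5 rectangle; the cube at (2.5, -3.5) is not intersected at this z (z outside [11, 17]); Taking the first minus the rest: starting from the r=2.5 cylinder, the 10×12.5 cube at (-1.5, -3) partially overlaps it — only the 14.51 mm² overlap (of its 125.00 mm²) is removed, clipping the outline — 1 connected region. The outline is a single polygon with 3 vertices. Extrusion per mm of travel: 0.4 × 0.32 / (π × 1.425²) = 0.020065. Accumulating E over each segment gives final E = 0.1496.

G0 X-2.50 Y0.00 Z10.24
G1 X-1.50 Y-1.73 E0.0401
G1 X-1.50 Y1.73 E0.1095
G1 X-2.50 Y0.00 E0.1496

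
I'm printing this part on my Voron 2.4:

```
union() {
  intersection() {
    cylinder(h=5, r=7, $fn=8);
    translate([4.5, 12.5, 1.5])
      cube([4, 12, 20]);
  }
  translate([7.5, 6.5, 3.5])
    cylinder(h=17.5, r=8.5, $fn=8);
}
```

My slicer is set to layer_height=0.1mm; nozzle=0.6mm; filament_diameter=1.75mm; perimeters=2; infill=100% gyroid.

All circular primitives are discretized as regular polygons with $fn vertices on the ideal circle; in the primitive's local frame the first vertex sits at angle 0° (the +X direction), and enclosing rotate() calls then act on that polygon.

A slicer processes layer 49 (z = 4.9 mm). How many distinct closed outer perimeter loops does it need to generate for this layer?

1

At z = 4.9 mm: the r=7 cylinder contributes a regular 8-gon of circumradius 7; the cube at (4.5, 12.5) is present — its section is the full 4×12 rectangle; Keeping only the common overlap: the 4×12 cube at (4.5, 12.5) does not overlap the r=7 cylinder (empty) — nothing remains; the r=8.5 cylinder at (7.5, 6.5) contributes a regular 8-gon of circumradius 8.5; Merging all regions: only the r=8.5 cylinder at (7.5, 6.5) is present, so the union is just that shape — 1 connected region. The result has 1 disconnected region.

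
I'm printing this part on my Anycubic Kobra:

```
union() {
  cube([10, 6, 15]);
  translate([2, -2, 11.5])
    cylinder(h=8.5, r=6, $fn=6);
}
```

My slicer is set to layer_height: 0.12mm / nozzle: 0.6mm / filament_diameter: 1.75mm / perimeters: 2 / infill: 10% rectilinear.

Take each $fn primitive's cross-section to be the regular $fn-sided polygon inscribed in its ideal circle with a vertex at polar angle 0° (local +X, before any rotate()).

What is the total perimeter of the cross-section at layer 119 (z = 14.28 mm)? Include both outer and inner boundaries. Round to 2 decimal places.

At z = 14.28 mm: the cube (footprint 10×6) is included at this height (perimeter 32.00 mm); the r=6 cylinder at (2, -2) contributes a regular 6-gon of circumradius 6 (perimeter = 2·6·6.000·sin(180°/6) = 36.00 mm); Combining (union): the regions partially overlap (shared area 18.93 mm²), so the edge portions inside another operand are dropped and the merged outline is re-measured after clipping — boundary = 49.27 mm. Overall, the cross-section is a single solid region. Total boundary length (outer) = 49.27 mm.

49.27 mm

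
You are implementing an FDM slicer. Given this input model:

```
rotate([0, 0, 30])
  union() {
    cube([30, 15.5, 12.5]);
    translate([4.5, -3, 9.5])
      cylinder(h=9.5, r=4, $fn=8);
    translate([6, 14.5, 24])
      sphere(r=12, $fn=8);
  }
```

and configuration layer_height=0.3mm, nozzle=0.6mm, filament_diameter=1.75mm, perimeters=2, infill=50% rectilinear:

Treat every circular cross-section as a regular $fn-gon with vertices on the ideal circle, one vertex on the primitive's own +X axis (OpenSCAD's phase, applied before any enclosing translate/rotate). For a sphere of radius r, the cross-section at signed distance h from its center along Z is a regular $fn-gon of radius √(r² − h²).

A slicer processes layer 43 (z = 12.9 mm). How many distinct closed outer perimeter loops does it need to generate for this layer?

At z = 12.9 mm: the cube is not intersected at this z (z outside [0, 12.5]); the cylinder at (4.5, -3): section is a regular 8-gon, circumradius r=4; the sphere at (6, 14.5): section is a regular 8-gon, circumradius = √(r²−h²) = √(12²−11.1²) = 4.560; Taking the union: the 2 present regions are separate (no shared area or edge), so areas and boundary lengths simply add and each stays a separate island — 2 connected regions; (rotated 30° about Z; rotation is an isometry so areas/perimeters/island counts are preserved). The result has 2 disconnected regions.

2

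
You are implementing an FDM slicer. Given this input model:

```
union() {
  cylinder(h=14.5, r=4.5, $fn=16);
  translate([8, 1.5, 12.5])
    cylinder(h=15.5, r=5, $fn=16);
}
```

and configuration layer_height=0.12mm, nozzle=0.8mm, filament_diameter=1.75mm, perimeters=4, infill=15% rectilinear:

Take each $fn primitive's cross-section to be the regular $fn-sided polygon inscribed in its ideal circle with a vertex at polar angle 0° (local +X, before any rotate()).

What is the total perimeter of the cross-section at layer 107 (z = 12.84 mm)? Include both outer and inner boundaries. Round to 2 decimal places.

49.44 mm

At z = 12.84 mm: the r=4.5 cylinder contributes a regular 16-gon of circumradius 4.5 (perimeter = 2·16·4.500·sin(180°/16) = 28.09 mm); the cylinder at (8, 1.5): section is a regular 16-gon, circumradius r=5 (perimeter = 2·16·5.000·sin(180°/16) = 31.21 mm); Combining (union): the regions partially overlap (shared area 3.86 mm²), so the edge portions inside another operand are dropped and the merged outline is re-measured after clipping — boundary = 49.44 mm. Overall, the cross-section is a single solid region. Total boundary length (outer) = 49.44 mm.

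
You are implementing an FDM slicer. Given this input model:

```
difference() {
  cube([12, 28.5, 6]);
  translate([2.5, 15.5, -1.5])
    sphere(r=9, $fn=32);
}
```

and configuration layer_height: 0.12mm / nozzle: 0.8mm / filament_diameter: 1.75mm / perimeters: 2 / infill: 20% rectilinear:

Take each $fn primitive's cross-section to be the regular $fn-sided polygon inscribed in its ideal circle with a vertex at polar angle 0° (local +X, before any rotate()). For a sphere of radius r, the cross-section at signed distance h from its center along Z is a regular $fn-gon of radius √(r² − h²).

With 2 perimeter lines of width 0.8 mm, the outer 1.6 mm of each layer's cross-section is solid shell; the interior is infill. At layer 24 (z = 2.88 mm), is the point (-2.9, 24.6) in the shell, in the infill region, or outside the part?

outside

At z = 2.88 mm: the cube (footprint 12×28.5) is included at this height; the r=9 sphere at (2.5, 15.5) slices to a regular 32-gon of circumradius 7.862 (√(r²−h²) with h=4.38 from center); After the difference (first − rest): starting from the 12×28.5 cube, the r=9 sphere at (2.5, 15.5) partially overlaps it — only the 134.98 mm² overlap (of its 192.95 mm²) is removed, clipping the outline — 1 connected region. Overall, the cross-section is a single solid region. The nearest boundary edge runs (0.00, 22.92)→(0.00, 28.50); distance from the point to it = 2.90 mm. The point is not inside any of the regions above, so it lies outside the cross-section (2.90 mm from the nearest boundary).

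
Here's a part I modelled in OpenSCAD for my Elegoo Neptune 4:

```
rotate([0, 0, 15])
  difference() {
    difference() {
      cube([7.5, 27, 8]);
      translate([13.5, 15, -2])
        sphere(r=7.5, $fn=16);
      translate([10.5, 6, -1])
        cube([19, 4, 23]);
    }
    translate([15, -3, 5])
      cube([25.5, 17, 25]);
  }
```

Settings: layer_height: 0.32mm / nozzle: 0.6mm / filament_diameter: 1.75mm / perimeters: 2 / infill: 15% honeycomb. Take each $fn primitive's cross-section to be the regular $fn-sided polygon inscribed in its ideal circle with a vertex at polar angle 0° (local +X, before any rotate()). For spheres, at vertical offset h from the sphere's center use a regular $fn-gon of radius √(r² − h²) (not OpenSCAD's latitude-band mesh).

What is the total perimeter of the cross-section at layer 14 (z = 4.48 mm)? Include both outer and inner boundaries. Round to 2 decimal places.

At z = 4.48 mm: the cube is present — its section is the full 7.5×27 rectangle (perimeter 69.00 mm); the r=7.5 sphere at (13.5, 15) contributes a regular 16-gon of circumradius √(7.5²−6.48²) = 3.776 (perimeter = 2·16·3.776·sin(180°/16) = 23.57 mm); the cube at (10.5, 6) is present — its section is the full 19×4 rectangle (perimeter 46.00 mm); After the difference (first − rest): starting from the 7.5×27 cube, the r=7.5 sphere at (13.5, 15) misses the remaining region (no effect); the 19×4 cube at (10.5, 6) misses the remaining region (no effect) — boundary = 69.00 mm; the cube at (15, -3) does not reach this height (z outside [5, 30]); Subtracting the remaining from the first: none of the subtracted shapes is present at this height, so that combined region is unchanged — boundary = 69.00 mm; (rotated 15° about Z; rotation is an isometry so areas/perimeters/island counts are preserved). Overall, the cross-section is a single solid region. Total boundary length (outer) = 69.00 mm.

69.00 mm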